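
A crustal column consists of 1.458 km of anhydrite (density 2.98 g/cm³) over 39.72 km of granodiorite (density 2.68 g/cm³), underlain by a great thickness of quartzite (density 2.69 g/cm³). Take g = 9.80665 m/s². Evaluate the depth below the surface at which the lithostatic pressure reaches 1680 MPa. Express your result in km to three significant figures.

Pressure at base of upper layers: 2980×9.80665×1458 + 2680×9.80665×39720 = 1.087×10^9 Pa = 1087 MPa
Remaining pressure to be supplied by quartzite: 1.680×10^9 − 1.087×10^9 = 5.935×10^8 Pa
Additional depth in quartzite = 5.935×10^8 Pa / (2690 kg/m³ × 9.80665 m/s²) = 22497 m
Total depth = 41178 m + 22497 m = 63675 m
= 63.675 km

63.7 km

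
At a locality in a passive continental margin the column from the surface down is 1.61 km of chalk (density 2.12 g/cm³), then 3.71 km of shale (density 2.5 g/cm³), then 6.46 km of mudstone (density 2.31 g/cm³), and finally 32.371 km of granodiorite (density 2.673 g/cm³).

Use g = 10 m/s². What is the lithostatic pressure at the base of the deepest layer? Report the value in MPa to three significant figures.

1140 MPa

chalk: 2120 kg/m³ × 10 m/s² × 1610 m = 3.413×10^7 Pa = 34.13 MPa
shale: 2500 kg/m³ × 10 m/s² × 3710 m = 9.275×10^7 Pa = 92.75 MPa
mudstone: 2310 kg/m³ × 10 m/s² × 6460 m = 1.492×10^8 Pa = 149.2 MPa
granodiorite: 2673 kg/m³ × 10 m/s² × 32371 m = 8.653×10^8 Pa = 865.3 MPa
Total = 34.13 + 92.75 + 149.2 + 865.3 = 1141.4 MPa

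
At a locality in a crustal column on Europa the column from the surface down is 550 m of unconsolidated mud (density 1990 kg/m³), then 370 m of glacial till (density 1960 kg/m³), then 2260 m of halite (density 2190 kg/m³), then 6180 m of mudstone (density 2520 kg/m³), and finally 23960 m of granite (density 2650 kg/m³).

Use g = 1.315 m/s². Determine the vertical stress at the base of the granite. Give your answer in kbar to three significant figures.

1.13 kbar

unconsolidated mud: 1990 kg/m³ × 1.315 m/s² × 550 m = 1.439×10^6 Pa = 0.01439 kbar
glacial till: 1960 kg/m³ × 1.315 m/s² × 370 m = 9.536×10^5 Pa = 9.536×10^-3 kbar
halite: 2190 kg/m³ × 1.315 m/s² × 2260 m = 6.508×10^6 Pa = 0.06508 kbar
mudstone: 2520 kg/m³ × 1.315 m/s² × 6180 m = 2.048×10^7 Pa = 0.2048 kbar
granite: 2650 kg/m³ × 1.315 m/s² × 23960 m = 8.349×10^7 Pa = 0.8349 kbar
Total = 0.01439 + 9.536×10^-3 + 0.06508 + 0.2048 + 0.8349 = 1.1288 kbar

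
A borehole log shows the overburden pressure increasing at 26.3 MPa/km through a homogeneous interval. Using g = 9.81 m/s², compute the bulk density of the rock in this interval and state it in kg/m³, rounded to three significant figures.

2680 kg/m³

ρ = (dP/dz)/g = 26.3 MPa/km / 9.81 m/s² = 26300 Pa/m / 9.81 m/s² = 2680.9 kg/m³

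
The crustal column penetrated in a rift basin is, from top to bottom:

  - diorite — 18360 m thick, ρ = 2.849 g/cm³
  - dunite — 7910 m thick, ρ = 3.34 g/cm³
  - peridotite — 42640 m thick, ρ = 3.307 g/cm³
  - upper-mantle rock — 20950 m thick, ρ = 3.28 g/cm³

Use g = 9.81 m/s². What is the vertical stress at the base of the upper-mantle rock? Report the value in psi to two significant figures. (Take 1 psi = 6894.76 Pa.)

410000 psi

diorite: 2849 kg/m³ × 9.81 m/s² × 18360 m = 5.131×10^8 Pa = 74424 psi
dunite: 3340 kg/m³ × 9.81 m/s² × 7910 m = 2.592×10^8 Pa = 37590 psi
peridotite: 3307 kg/m³ × 9.81 m/s² × 42640 m = 1.383×10^9 Pa = 2.006×10^5 psi
upper-mantle rock: 3280 kg/m³ × 9.81 m/s² × 20950 m = 6.741×10^8 Pa = 97771 psi
Total = 74424 + 37590 + 2.006×10^5 + 97771 = 4.1042×10^5 psi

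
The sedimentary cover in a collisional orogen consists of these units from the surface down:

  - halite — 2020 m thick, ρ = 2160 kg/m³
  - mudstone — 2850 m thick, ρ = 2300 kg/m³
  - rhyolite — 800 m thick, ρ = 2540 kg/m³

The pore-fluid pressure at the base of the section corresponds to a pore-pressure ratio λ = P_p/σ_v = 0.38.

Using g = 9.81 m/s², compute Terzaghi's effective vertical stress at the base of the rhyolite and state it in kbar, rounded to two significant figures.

0.79 kbar

Overburden (lithostatic) stress σ_v:
halite: 2160 kg/m³ × 9.81 m/s² × 2020 m = 4.280×10^7 Pa = 42.80 MPa
mudstone: 2300 kg/m³ × 9.81 m/s² × 2850 m = 6.430×10^7 Pa = 64.30 MPa
rhyolite: 2540 kg/m³ × 9.81 m/s² × 800 m = 1.993×10^7 Pa = 19.93 MPa
Total = 42.80 + 64.30 + 19.93 = 127.04 MPa
Pore pressure P_p = λ·σ_v = 0.38 × 127.0 MPa = 48.28 MPa
Effective stress σ' = σ_v − P_p = 127.0 − 48.28 = 78.766 MPa = 0.78766 kbar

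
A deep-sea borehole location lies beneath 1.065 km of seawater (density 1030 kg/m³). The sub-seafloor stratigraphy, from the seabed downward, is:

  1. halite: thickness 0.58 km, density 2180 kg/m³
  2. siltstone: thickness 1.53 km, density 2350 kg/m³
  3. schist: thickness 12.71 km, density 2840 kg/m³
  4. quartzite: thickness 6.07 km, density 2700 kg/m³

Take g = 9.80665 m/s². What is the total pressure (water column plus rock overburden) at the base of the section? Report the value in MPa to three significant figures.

573 MPa

seawater: 1030 kg/m³ × 9.80665 m/s² × 1065 m = 1.076×10^7 Pa = 10.76 MPa
halite: 2180 kg/m³ × 9.80665 m/s² × 580 m = 1.240×10^7 Pa = 12.40 MPa
siltstone: 2350 kg/m³ × 9.80665 m/s² × 1530 m = 3.526×10^7 Pa = 35.26 MPa
schist: 2840 kg/m³ × 9.80665 m/s² × 12710 m = 3.540×10^8 Pa = 354.0 MPa
quartzite: 2700 kg/m³ × 9.80665 m/s² × 6070 m = 1.607×10^8 Pa = 160.7 MPa
Total = 10.76 + 12.40 + 35.26 + 354.0 + 160.7 = 573.12 MPa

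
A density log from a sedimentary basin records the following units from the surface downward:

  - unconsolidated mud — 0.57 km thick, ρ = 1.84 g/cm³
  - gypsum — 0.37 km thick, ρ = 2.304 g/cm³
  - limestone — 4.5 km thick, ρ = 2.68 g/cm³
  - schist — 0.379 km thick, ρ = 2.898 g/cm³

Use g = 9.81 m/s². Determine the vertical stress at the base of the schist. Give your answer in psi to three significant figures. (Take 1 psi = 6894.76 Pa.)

unconsolidated mud: 1840 kg/m³ × 9.81 m/s² × 570 m = 1.029×10^7 Pa = 1492 psi
gypsum: 2304 kg/m³ × 9.81 m/s² × 370 m = 8.363×10^6 Pa = 1213 psi
limestone: 2680 kg/m³ × 9.81 m/s² × 4500 m = 1.183×10^8 Pa = 17159 psi
schist: 2898 kg/m³ × 9.81 m/s² × 379 m = 1.077×10^7 Pa = 1563 psi
Total = 1492 + 1213 + 17159 + 1563 = 21427 psi

21400 psi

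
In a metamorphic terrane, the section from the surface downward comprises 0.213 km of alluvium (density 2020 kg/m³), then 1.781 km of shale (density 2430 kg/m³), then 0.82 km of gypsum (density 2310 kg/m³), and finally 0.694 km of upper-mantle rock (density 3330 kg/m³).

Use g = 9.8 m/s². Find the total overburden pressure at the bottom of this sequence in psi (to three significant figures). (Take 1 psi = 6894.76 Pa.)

alluvium: 2020 kg/m³ × 9.8 m/s² × 213 m = 4.217×10^6 Pa = 611.6 psi
shale: 2430 kg/m³ × 9.8 m/s² × 1781 m = 4.241×10^7 Pa = 6151 psi
gypsum: 2310 kg/m³ × 9.8 m/s² × 820 m = 1.856×10^7 Pa = 2692 psi
upper-mantle rock: 3330 kg/m³ × 9.8 m/s² × 694 m = 2.265×10^7 Pa = 3285 psi
Total = 611.6 + 6151 + 2692 + 3285 = 12740 psi

12700 psi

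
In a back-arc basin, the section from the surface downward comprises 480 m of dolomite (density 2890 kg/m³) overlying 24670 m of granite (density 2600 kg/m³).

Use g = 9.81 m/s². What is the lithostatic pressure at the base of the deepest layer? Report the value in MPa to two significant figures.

640 MPa

dolomite: 2890 kg/m³ × 9.81 m/s² × 480 m = 1.361×10^7 Pa = 13.61 MPa
granite: 2600 kg/m³ × 9.81 m/s² × 24670 m = 6.292×10^8 Pa = 629.2 MPa
Total = 13.61 + 629.2 = 642.84 MPa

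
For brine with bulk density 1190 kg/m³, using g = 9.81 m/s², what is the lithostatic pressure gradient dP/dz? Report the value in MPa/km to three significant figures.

11.7 MPa/km

dP/dz = ρg = 1190 kg/m³ × 9.81 m/s² = 11674 Pa/m
= 11674 Pa/m × (1 MPa/km / 1000.0 Pa/m) = 11.674 MPa/km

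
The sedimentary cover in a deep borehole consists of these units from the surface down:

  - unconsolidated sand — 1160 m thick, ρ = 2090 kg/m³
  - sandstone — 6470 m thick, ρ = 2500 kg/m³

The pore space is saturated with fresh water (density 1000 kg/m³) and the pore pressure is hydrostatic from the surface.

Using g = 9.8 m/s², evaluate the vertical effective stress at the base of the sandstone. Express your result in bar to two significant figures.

1100 bar

Overburden (lithostatic) stress σ_v:
unconsolidated sand: 2090 kg/m³ × 9.8 m/s² × 1160 m = 2.376×10^7 Pa = 23.76 MPa
sandstone: 2500 kg/m³ × 9.8 m/s² × 6470 m = 1.585×10^8 Pa = 158.5 MPa
Total = 23.76 + 158.5 = 182.27 MPa
Pore pressure P_p = 1000 kg/m³ × 9.8 m/s² × 7630 m = 7.477×10^7 Pa = 74.77 MPa
Effective stress σ' = σ_v − P_p = 182.3 − 74.77 = 107.50 MPa = 1075.0 bar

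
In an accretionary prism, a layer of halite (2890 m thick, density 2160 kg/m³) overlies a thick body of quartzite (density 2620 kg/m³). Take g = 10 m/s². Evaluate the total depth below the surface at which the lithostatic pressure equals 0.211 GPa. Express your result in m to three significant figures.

8560 m

Pressure at base of upper layers: 2160×10×2890 = 6.242×10^7 Pa = 0.06242 GPa
Remaining pressure to be supplied by quartzite: 2.110×10^8 − 6.242×10^7 = 1.486×10^8 Pa
Additional depth in quartzite = 1.486×10^8 Pa / (2620 kg/m³ × 10 m/s²) = 5670.8 m
Total depth = 2890 m + 5670.8 m = 8560.8 m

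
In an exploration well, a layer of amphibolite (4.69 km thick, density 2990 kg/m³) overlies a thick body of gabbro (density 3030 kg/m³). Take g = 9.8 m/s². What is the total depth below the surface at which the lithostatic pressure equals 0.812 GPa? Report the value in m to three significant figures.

27400 m

Pressure at base of upper layers: 2990×9.8×4690 = 1.374×10^8 Pa = 0.1374 GPa
Remaining pressure to be supplied by gabbro: 8.120×10^8 − 1.374×10^8 = 6.746×10^8 Pa
Additional depth in gabbro = 6.746×10^8 Pa / (3030 kg/m³ × 9.8 m/s²) = 22718 m
Total depth = 4690 m + 22718 m = 27408 m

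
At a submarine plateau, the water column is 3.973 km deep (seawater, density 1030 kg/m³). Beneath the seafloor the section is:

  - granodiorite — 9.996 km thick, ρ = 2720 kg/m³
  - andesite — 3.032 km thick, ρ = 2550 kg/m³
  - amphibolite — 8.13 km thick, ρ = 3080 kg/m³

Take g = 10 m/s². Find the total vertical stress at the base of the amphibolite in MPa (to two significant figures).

640 MPa

seawater: 1030 kg/m³ × 10 m/s² × 3973 m = 4.092×10^7 Pa = 40.92 MPa
granodiorite: 2720 kg/m³ × 10 m/s² × 9996 m = 2.719×10^8 Pa = 271.9 MPa
andesite: 2550 kg/m³ × 10 m/s² × 3032 m = 7.732×10^7 Pa = 77.32 MPa
amphibolite: 3080 kg/m³ × 10 m/s² × 8130 m = 2.504×10^8 Pa = 250.4 MPa
Total = 40.92 + 271.9 + 77.32 + 250.4 = 640.53 MPa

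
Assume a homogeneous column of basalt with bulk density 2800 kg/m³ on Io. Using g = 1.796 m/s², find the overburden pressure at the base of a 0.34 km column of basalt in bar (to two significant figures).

17 bar

basalt: 2800 kg/m³ × 1.796 m/s² × 340 m = 1.710×10^6 Pa = 17.10 bar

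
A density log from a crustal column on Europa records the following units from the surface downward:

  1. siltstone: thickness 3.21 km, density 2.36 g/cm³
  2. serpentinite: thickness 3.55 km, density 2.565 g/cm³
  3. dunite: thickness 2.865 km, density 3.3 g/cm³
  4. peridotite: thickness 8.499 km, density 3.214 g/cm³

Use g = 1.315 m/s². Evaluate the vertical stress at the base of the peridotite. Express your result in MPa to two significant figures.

siltstone: 2360 kg/m³ × 1.315 m/s² × 3210 m = 9.962×10^6 Pa = 9.962 MPa
serpentinite: 2565 kg/m³ × 1.315 m/s² × 3550 m = 1.197×10^7 Pa = 11.97 MPa
dunite: 3300 kg/m³ × 1.315 m/s² × 2865 m = 1.243×10^7 Pa = 12.43 MPa
peridotite: 3214 kg/m³ × 1.315 m/s² × 8499 m = 3.592×10^7 Pa = 35.92 MPa
Total = 9.962 + 11.97 + 12.43 + 35.92 = 70.289 MPa

70 MPa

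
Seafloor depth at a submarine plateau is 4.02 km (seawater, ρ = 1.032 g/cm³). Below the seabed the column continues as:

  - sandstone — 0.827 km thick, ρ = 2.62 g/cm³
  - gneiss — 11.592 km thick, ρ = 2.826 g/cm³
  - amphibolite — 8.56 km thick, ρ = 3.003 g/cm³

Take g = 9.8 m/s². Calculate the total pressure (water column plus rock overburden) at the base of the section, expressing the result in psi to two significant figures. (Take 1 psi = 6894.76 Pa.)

seawater: 1032 kg/m³ × 9.8 m/s² × 4020 m = 4.066×10^7 Pa = 5897 psi
sandstone: 2620 kg/m³ × 9.8 m/s² × 827 m = 2.123×10^7 Pa = 3080 psi
gneiss: 2826 kg/m³ × 9.8 m/s² × 11592 m = 3.210×10^8 Pa = 46563 psi
amphibolite: 3003 kg/m³ × 9.8 m/s² × 8560 m = 2.519×10^8 Pa = 36537 psi
Total = 5897 + 3080 + 46563 + 36537 = 92076 psi

92000 psi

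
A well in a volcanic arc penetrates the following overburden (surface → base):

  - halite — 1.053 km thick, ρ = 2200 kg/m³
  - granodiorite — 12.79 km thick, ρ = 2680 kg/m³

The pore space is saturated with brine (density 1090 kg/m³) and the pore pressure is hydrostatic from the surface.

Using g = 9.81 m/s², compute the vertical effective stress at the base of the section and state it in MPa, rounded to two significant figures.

210 MPa

Overburden (lithostatic) stress σ_v:
halite: 2200 kg/m³ × 9.81 m/s² × 1053 m = 2.273×10^7 Pa = 22.73 MPa
granodiorite: 2680 kg/m³ × 9.81 m/s² × 12790 m = 3.363×10^8 Pa = 336.3 MPa
Total = 22.73 + 336.3 = 358.99 MPa
Pore pressure P_p = 1090 kg/m³ × 9.81 m/s² × 13843 m = 1.480×10^8 Pa = 148.0 MPa
Effective stress σ' = σ_v − P_p = 359.0 − 148.0 = 210.96 MPa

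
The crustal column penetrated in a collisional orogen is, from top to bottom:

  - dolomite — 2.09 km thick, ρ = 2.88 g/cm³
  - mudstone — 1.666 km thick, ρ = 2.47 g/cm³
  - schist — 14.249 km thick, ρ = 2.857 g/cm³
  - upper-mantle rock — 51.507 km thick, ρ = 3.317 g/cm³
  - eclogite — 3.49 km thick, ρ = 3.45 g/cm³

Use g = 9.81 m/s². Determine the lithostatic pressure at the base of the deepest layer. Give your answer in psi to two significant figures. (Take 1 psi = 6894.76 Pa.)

dolomite: 2880 kg/m³ × 9.81 m/s² × 2090 m = 5.905×10^7 Pa = 8564 psi
mudstone: 2470 kg/m³ × 9.81 m/s² × 1666 m = 4.037×10^7 Pa = 5855 psi
schist: 2857 kg/m³ × 9.81 m/s² × 14249 m = 3.994×10^8 Pa = 57922 psi
upper-mantle rock: 3317 kg/m³ × 9.81 m/s² × 51507 m = 1.676×10^9 Pa = 2.431×10^5 psi
eclogite: 3450 kg/m³ × 9.81 m/s² × 3490 m = 1.181×10^8 Pa = 17131 psi
Total = 8564 + 5855 + 57922 + 2.431×10^5 + 17131 = 3.3256×10^5 psi

330000 psi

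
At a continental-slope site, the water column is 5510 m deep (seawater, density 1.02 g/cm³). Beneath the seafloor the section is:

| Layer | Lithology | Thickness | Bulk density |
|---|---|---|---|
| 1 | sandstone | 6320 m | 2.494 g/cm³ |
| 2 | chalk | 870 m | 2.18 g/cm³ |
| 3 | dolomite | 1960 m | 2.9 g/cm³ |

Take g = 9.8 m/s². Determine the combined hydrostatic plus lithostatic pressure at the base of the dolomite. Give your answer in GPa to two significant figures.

seawater: 1020 kg/m³ × 9.8 m/s² × 5510 m = 5.508×10^7 Pa = 0.05508 GPa
sandstone: 2494 kg/m³ × 9.8 m/s² × 6320 m = 1.545×10^8 Pa = 0.1545 GPa
chalk: 2180 kg/m³ × 9.8 m/s² × 870 m = 1.859×10^7 Pa = 0.01859 GPa
dolomite: 2900 kg/m³ × 9.8 m/s² × 1960 m = 5.570×10^7 Pa = 0.05570 GPa
Total = 0.05508 + 0.1545 + 0.01859 + 0.05570 = 0.28384 GPa

0.28 GPa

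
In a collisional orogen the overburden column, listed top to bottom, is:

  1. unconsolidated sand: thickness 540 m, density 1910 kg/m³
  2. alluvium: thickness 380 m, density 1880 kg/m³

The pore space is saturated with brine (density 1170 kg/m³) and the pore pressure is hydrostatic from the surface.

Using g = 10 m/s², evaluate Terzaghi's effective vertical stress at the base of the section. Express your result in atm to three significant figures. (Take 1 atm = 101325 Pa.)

Overburden (lithostatic) stress σ_v:
unconsolidated sand: 1910 kg/m³ × 10 m/s² × 540 m = 1.031×10^7 Pa = 10.31 MPa
alluvium: 1880 kg/m³ × 10 m/s² × 380 m = 7.144×10^6 Pa = 7.144 MPa
Total = 10.31 + 7.144 = 17.458 MPa
Pore pressure P_p = 1170 kg/m³ × 10 m/s² × 920 m = 1.076×10^7 Pa = 10.76 MPa
Effective stress σ' = σ_v − P_p = 17.46 − 10.76 = 6.6940 MPa = 66.065 atm

66.1 atm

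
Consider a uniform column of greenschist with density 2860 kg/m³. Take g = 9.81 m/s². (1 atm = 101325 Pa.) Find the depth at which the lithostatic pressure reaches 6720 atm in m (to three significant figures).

24300 m

h = P/(ρg) = 6720 atm / (2860 kg/m³ × 9.81 m/s²) = 6.809×10^8 Pa / 28057 Pa/m = 24269 m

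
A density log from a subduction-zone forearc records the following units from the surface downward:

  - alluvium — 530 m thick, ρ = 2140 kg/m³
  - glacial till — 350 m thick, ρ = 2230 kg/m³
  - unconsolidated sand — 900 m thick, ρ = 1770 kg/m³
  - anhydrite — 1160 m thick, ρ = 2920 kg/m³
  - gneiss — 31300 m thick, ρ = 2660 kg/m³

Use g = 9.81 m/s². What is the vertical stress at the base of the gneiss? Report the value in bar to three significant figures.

alluvium: 2140 kg/m³ × 9.81 m/s² × 530 m = 1.113×10^7 Pa = 111.3 bar
glacial till: 2230 kg/m³ × 9.81 m/s² × 350 m = 7.657×10^6 Pa = 76.57 bar
unconsolidated sand: 1770 kg/m³ × 9.81 m/s² × 900 m = 1.563×10^7 Pa = 156.3 bar
anhydrite: 2920 kg/m³ × 9.81 m/s² × 1160 m = 3.323×10^7 Pa = 332.3 bar
gneiss: 2660 kg/m³ × 9.81 m/s² × 31300 m = 8.168×10^8 Pa = 8168 bar
Total = 111.3 + 76.57 + 156.3 + 332.3 + 8168 = 8844.0 bar

8840 bar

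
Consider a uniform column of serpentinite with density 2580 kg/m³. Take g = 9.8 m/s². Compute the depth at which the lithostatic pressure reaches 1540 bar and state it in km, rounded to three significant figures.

6.09 km

h = P/(ρg) = 1540 bar / (2580 kg/m³ × 9.8 m/s²) = 1.540×10^8 Pa / 25284 Pa/m = 6090.8 m
= 6.0908 km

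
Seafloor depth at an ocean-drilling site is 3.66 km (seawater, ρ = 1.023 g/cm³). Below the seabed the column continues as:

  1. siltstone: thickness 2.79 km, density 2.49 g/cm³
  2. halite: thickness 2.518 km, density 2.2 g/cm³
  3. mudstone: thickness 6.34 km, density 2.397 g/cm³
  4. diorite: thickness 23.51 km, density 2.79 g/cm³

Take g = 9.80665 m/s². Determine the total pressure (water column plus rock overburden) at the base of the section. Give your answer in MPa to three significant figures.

951 MPa

seawater: 1023 kg/m³ × 9.80665 m/s² × 3660 m = 3.672×10^7 Pa = 36.72 MPa
siltstone: 2490 kg/m³ × 9.80665 m/s² × 2790 m = 6.813×10^7 Pa = 68.13 MPa
halite: 2200 kg/m³ × 9.80665 m/s² × 2518 m = 5.432×10^7 Pa = 54.32 MPa
mudstone: 2397 kg/m³ × 9.80665 m/s² × 6340 m = 1.490×10^8 Pa = 149.0 MPa
diorite: 2790 kg/m³ × 9.80665 m/s² × 23510 m = 6.432×10^8 Pa = 643.2 MPa
Total = 36.72 + 68.13 + 54.32 + 149.0 + 643.2 = 951.45 MPa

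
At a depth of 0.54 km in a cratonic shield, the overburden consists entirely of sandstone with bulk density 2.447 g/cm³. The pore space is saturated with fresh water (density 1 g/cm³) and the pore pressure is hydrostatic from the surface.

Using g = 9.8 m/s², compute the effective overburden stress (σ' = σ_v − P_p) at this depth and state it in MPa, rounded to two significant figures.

Overburden (lithostatic) stress σ_v:
sandstone: 2447 kg/m³ × 9.8 m/s² × 540 m = 1.295×10^7 Pa = 12.95 MPa
Pore pressure P_p = 1000 kg/m³ × 9.8 m/s² × 540 m = 5.292×10^6 Pa = 5.292 MPa
Effective stress σ' = σ_v − P_p = 12.95 − 5.292 = 7.6575 MPa

7.7 MPa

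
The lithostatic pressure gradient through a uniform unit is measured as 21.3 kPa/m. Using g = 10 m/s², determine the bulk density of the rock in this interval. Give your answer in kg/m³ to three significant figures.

2130 kg/m³

ρ = (dP/dz)/g = 21.3 kPa/m / 10 m/s² = 21300 Pa/m / 10 m/s² = 2130.0 kg/m³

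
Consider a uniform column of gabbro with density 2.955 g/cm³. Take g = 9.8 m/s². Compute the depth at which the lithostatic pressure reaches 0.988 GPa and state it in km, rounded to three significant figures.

h = P/(ρg) = 0.988 GPa / (2955 kg/m³ × 9.8 m/s²) = 9.880×10^8 Pa / 28959 Pa/m = 34117 m
= 34.117 km

34.1 km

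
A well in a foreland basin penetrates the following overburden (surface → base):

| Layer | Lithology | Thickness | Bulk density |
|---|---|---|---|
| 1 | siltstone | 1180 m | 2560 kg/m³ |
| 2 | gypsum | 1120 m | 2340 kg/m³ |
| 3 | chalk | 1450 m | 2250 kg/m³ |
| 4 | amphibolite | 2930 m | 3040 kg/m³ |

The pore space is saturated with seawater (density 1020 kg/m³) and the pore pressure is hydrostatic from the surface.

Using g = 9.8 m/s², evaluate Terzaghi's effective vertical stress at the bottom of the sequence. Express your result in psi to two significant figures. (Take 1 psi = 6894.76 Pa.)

Overburden (lithostatic) stress σ_v:
siltstone: 2560 kg/m³ × 9.8 m/s² × 1180 m = 2.960×10^7 Pa = 29.60 MPa
gypsum: 2340 kg/m³ × 9.8 m/s² × 1120 m = 2.568×10^7 Pa = 25.68 MPa
chalk: 2250 kg/m³ × 9.8 m/s² × 1450 m = 3.197×10^7 Pa = 31.97 MPa
amphibolite: 3040 kg/m³ × 9.8 m/s² × 2930 m = 8.729×10^7 Pa = 87.29 MPa
Total = 29.60 + 25.68 + 31.97 + 87.29 = 174.55 MPa
Pore pressure P_p = 1020 kg/m³ × 9.8 m/s² × 6680 m = 6.677×10^7 Pa = 66.77 MPa
Effective stress σ' = σ_v − P_p = 174.6 − 66.77 = 107.78 MPa = 15632 psi

16000 psi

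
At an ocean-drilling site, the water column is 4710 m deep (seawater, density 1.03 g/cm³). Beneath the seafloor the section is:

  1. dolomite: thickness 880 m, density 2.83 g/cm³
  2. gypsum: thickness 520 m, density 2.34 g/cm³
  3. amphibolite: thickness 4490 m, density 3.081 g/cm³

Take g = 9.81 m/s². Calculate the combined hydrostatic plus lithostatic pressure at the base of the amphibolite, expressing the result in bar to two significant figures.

2200 bar

seawater: 1030 kg/m³ × 9.81 m/s² × 4710 m = 4.759×10^7 Pa = 475.9 bar
dolomite: 2830 kg/m³ × 9.81 m/s² × 880 m = 2.443×10^7 Pa = 244.3 bar
gypsum: 2340 kg/m³ × 9.81 m/s² × 520 m = 1.194×10^7 Pa = 119.4 bar
amphibolite: 3081 kg/m³ × 9.81 m/s² × 4490 m = 1.357×10^8 Pa = 1357 bar
Total = 475.9 + 244.3 + 119.4 + 1357 = 2196.7 bar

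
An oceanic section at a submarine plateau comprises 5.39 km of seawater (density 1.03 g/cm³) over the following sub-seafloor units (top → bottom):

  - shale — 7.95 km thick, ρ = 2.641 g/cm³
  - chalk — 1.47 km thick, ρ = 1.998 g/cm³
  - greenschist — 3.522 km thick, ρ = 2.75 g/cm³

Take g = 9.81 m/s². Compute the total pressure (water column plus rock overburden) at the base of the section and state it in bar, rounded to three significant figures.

seawater: 1030 kg/m³ × 9.81 m/s² × 5390 m = 5.446×10^7 Pa = 544.6 bar
shale: 2641 kg/m³ × 9.81 m/s² × 7950 m = 2.060×10^8 Pa = 2060 bar
chalk: 1998 kg/m³ × 9.81 m/s² × 1470 m = 2.881×10^7 Pa = 288.1 bar
greenschist: 2750 kg/m³ × 9.81 m/s² × 3522 m = 9.501×10^7 Pa = 950.1 bar
Total = 544.6 + 2060 + 288.1 + 950.1 = 3842.6 bar

3840 bar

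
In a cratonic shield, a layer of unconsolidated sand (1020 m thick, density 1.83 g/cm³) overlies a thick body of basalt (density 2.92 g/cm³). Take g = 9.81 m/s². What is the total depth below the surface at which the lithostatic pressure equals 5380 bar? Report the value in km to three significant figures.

19.2 km

Pressure at base of upper layers: 1830×9.81×1020 = 1.831×10^7 Pa = 183.1 bar
Remaining pressure to be supplied by basalt: 5.380×10^8 − 1.831×10^7 = 5.197×10^8 Pa
Additional depth in basalt = 5.197×10^8 Pa / (2920 kg/m³ × 9.81 m/s²) = 18142 m
Total depth = 1020 m + 18142 m = 19162 m
= 19.162 km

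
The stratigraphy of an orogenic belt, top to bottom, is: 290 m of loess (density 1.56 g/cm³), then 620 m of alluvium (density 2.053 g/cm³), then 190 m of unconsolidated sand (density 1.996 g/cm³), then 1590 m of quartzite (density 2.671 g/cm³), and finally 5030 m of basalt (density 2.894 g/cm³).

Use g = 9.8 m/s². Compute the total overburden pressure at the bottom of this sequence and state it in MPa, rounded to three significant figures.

205 MPa

loess: 1560 kg/m³ × 9.8 m/s² × 290 m = 4.434×10^6 Pa = 4.434 MPa
alluvium: 2053 kg/m³ × 9.8 m/s² × 620 m = 1.247×10^7 Pa = 12.47 MPa
unconsolidated sand: 1996 kg/m³ × 9.8 m/s² × 190 m = 3.717×10^6 Pa = 3.717 MPa
quartzite: 2671 kg/m³ × 9.8 m/s² × 1590 m = 4.162×10^7 Pa = 41.62 MPa
basalt: 2894 kg/m³ × 9.8 m/s² × 5030 m = 1.427×10^8 Pa = 142.7 MPa
Total = 4.434 + 12.47 + 3.717 + 41.62 + 142.7 = 204.90 MPa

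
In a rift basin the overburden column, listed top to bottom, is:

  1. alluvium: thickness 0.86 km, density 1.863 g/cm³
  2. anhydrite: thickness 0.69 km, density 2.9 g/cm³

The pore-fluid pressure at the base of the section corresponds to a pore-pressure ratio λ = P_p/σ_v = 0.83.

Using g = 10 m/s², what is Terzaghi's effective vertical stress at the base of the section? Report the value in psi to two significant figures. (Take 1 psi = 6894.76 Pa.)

890 psi

Overburden (lithostatic) stress σ_v:
alluvium: 1863 kg/m³ × 10 m/s² × 860 m = 1.602×10^7 Pa = 16.02 MPa
anhydrite: 2900 kg/m³ × 10 m/s² × 690 m = 2.001×10^7 Pa = 20.01 MPa
Total = 16.02 + 20.01 = 36.032 MPa
Pore pressure P_p = λ·σ_v = 0.83 × 36.03 MPa = 29.91 MPa
Effective stress σ' = σ_v − P_p = 36.03 − 29.91 = 6.1254 MPa = 888.42 psi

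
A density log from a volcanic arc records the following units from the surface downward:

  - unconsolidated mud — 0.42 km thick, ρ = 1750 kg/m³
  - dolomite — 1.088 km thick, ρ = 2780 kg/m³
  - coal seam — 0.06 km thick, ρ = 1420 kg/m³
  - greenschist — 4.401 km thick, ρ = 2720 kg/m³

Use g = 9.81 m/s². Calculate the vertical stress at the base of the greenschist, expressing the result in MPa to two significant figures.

unconsolidated mud: 1750 kg/m³ × 9.81 m/s² × 420 m = 7.210×10^6 Pa = 7.210 MPa
dolomite: 2780 kg/m³ × 9.81 m/s² × 1088 m = 2.967×10^7 Pa = 29.67 MPa
coal seam: 1420 kg/m³ × 9.81 m/s² × 60 m = 8.358×10^5 Pa = 0.8358 MPa
greenschist: 2720 kg/m³ × 9.81 m/s² × 4401 m = 1.174×10^8 Pa = 117.4 MPa
Total = 7.210 + 29.67 + 0.8358 + 117.4 = 155.15 MPa

160 MPa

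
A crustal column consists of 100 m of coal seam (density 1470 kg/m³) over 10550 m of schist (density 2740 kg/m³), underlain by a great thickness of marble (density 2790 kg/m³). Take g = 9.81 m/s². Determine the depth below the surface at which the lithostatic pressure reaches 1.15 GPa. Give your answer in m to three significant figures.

Pressure at base of upper layers: 1470×9.81×100 + 2740×9.81×10550 = 2.850×10^8 Pa = 0.2850 GPa
Remaining pressure to be supplied by marble: 1.150×10^9 − 2.850×10^8 = 8.650×10^8 Pa
Additional depth in marble = 8.650×10^8 Pa / (2790 kg/m³ × 9.81 m/s²) = 31603 m
Total depth = 10650 m + 31603 m = 42253 m

42300 m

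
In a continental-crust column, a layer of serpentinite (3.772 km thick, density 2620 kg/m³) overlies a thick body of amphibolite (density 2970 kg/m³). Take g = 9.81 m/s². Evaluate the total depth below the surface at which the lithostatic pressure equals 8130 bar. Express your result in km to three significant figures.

Pressure at base of upper layers: 2620×9.81×3772 = 9.695×10^7 Pa = 969.5 bar
Remaining pressure to be supplied by amphibolite: 8.130×10^8 − 9.695×10^7 = 7.161×10^8 Pa
Additional depth in amphibolite = 7.161×10^8 Pa / (2970 kg/m³ × 9.81 m/s²) = 24576 m
Total depth = 3772 m + 24576 m = 28348 m
= 28.348 km

28.3 km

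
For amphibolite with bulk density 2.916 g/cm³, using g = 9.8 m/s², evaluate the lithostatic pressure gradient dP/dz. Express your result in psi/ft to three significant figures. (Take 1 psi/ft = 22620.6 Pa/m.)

dP/dz = ρg = 2916 kg/m³ × 9.8 m/s² = 28577 Pa/m
= 28577 Pa/m × (1 psi/ft / 22621 Pa/m) = 1.2633 psi/ft

1.26 psi/ft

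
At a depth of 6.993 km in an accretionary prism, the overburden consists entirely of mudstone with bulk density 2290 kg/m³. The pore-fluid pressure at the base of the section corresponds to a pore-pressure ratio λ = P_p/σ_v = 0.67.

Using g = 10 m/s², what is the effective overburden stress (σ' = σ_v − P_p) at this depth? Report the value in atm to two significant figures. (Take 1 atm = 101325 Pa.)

Overburden (lithostatic) stress σ_v:
mudstone: 2290 kg/m³ × 10 m/s² × 6993 m = 1.601×10^8 Pa = 160.1 MPa
Pore pressure P_p = λ·σ_v = 0.67 × 160.1 MPa = 107.3 MPa
Effective stress σ' = σ_v − P_p = 160.1 − 107.3 = 52.846 MPa = 521.55 atm

520 atm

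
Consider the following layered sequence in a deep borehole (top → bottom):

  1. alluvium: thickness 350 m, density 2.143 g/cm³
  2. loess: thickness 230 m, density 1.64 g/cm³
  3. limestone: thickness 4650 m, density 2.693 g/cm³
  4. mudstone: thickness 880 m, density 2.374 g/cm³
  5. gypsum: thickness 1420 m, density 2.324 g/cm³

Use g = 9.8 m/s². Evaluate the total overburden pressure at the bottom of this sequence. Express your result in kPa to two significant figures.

alluvium: 2143 kg/m³ × 9.8 m/s² × 350 m = 7.350×10^6 Pa = 7350 kPa
loess: 1640 kg/m³ × 9.8 m/s² × 230 m = 3.697×10^6 Pa = 3697 kPa
limestone: 2693 kg/m³ × 9.8 m/s² × 4650 m = 1.227×10^8 Pa = 1.227×10^5 kPa
mudstone: 2374 kg/m³ × 9.8 m/s² × 880 m = 2.047×10^7 Pa = 20473 kPa
gypsum: 2324 kg/m³ × 9.8 m/s² × 1420 m = 3.234×10^7 Pa = 32341 kPa
Total = 7350 + 3697 + 1.227×10^5 + 20473 + 32341 = 1.8658×10^5 kPa

190000 kPa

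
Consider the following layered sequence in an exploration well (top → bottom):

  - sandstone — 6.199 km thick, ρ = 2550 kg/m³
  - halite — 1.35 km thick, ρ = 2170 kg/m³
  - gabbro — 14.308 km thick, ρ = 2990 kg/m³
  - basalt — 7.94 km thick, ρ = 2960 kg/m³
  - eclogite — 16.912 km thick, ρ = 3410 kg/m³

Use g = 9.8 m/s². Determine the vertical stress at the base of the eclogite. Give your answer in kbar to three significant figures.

14.0 kbar

sandstone: 2550 kg/m³ × 9.8 m/s² × 6199 m = 1.549×10^8 Pa = 1.549 kbar
halite: 2170 kg/m³ × 9.8 m/s² × 1350 m = 2.871×10^7 Pa = 0.2871 kbar
gabbro: 2990 kg/m³ × 9.8 m/s² × 14308 m = 4.193×10^8 Pa = 4.193 kbar
basalt: 2960 kg/m³ × 9.8 m/s² × 7940 m = 2.303×10^8 Pa = 2.303 kbar
eclogite: 3410 kg/m³ × 9.8 m/s² × 16912 m = 5.652×10^8 Pa = 5.652 kbar
Total = 1.549 + 0.2871 + 4.193 + 2.303 + 5.652 = 13.984 kbar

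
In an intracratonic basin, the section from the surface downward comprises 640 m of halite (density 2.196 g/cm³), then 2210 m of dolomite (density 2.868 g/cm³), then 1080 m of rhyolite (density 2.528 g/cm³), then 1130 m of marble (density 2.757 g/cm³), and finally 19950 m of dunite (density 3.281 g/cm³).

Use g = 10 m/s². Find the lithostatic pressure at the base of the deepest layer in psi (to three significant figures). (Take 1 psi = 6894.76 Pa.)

115000 psi

halite: 2196 kg/m³ × 10 m/s² × 640 m = 1.405×10^7 Pa = 2038 psi
dolomite: 2868 kg/m³ × 10 m/s² × 2210 m = 6.338×10^7 Pa = 9193 psi
rhyolite: 2528 kg/m³ × 10 m/s² × 1080 m = 2.730×10^7 Pa = 3960 psi
marble: 2757 kg/m³ × 10 m/s² × 1130 m = 3.115×10^7 Pa = 4519 psi
dunite: 3281 kg/m³ × 10 m/s² × 19950 m = 6.546×10^8 Pa = 94936 psi
Total = 2038 + 9193 + 3960 + 4519 + 94936 = 1.1465×10^5 psi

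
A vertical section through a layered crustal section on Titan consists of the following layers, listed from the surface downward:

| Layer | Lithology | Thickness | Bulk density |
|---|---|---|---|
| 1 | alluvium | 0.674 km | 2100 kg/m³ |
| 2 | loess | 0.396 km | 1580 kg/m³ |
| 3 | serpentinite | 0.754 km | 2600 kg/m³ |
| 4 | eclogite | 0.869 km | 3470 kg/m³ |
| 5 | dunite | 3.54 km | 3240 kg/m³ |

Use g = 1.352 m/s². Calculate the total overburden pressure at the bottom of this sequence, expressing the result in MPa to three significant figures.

alluvium: 2100 kg/m³ × 1.352 m/s² × 674 m = 1.914×10^6 Pa = 1.914 MPa
loess: 1580 kg/m³ × 1.352 m/s² × 396 m = 8.459×10^5 Pa = 0.8459 MPa
serpentinite: 2600 kg/m³ × 1.352 m/s² × 754 m = 2.650×10^6 Pa = 2.650 MPa
eclogite: 3470 kg/m³ × 1.352 m/s² × 869 m = 4.077×10^6 Pa = 4.077 MPa
dunite: 3240 kg/m³ × 1.352 m/s² × 3540 m = 1.551×10^7 Pa = 15.51 MPa
Total = 1.914 + 0.8459 + 2.650 + 4.077 + 15.51 = 24.994 MPa

25.0 MPa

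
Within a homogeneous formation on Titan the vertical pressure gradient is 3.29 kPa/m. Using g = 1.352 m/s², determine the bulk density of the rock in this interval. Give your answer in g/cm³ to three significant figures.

ρ = (dP/dz)/g = 3.29 kPa/m / 1.352 m/s² = 3290.0 Pa/m / 1.352 m/s² = 2433.4 kg/m³
= 2.433 g/cm³

2.43 g/cm³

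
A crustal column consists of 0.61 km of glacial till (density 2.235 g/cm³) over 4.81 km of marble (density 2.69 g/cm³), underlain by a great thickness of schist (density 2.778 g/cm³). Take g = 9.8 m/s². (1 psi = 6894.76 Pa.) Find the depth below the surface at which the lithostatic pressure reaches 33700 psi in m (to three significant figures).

8810 m

Pressure at base of upper layers: 2235×9.8×610 + 2690×9.8×4810 = 1.402×10^8 Pa = 20329 psi
Remaining pressure to be supplied by schist: 2.324×10^8 − 1.402×10^8 = 9.219×10^7 Pa
Additional depth in schist = 9.219×10^7 Pa / (2778 kg/m³ × 9.8 m/s²) = 3386.3 m
Total depth = 5420 m + 3386.3 m = 8806.3 m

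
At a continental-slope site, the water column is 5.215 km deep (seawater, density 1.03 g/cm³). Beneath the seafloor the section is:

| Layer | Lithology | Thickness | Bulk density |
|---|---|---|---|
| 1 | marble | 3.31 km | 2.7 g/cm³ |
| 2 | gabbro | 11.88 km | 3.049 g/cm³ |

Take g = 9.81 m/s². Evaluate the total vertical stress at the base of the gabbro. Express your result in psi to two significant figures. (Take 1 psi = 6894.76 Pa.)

seawater: 1030 kg/m³ × 9.81 m/s² × 5215 m = 5.269×10^7 Pa = 7643 psi
marble: 2700 kg/m³ × 9.81 m/s² × 3310 m = 8.767×10^7 Pa = 12716 psi
gabbro: 3049 kg/m³ × 9.81 m/s² × 11880 m = 3.553×10^8 Pa = 51538 psi
Total = 7643 + 12716 + 51538 = 71896 psi

72000 psi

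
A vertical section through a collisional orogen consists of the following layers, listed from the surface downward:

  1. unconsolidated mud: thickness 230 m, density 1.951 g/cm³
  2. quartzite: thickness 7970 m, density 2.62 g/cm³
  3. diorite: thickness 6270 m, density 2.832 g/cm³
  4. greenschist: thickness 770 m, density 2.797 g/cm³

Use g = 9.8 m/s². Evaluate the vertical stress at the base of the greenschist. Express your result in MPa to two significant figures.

unconsolidated mud: 1951 kg/m³ × 9.8 m/s² × 230 m = 4.398×10^6 Pa = 4.398 MPa
quartzite: 2620 kg/m³ × 9.8 m/s² × 7970 m = 2.046×10^8 Pa = 204.6 MPa
diorite: 2832 kg/m³ × 9.8 m/s² × 6270 m = 1.740×10^8 Pa = 174.0 MPa
greenschist: 2797 kg/m³ × 9.8 m/s² × 770 m = 2.111×10^7 Pa = 21.11 MPa
Total = 4.398 + 204.6 + 174.0 + 21.11 = 404.16 MPa

400 MPa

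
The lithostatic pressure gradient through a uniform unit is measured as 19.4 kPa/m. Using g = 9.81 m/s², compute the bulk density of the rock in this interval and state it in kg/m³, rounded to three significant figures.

ρ = (dP/dz)/g = 19.4 kPa/m / 9.81 m/s² = 19400 Pa/m / 9.81 m/s² = 1977.6 kg/m³

1980 kg/m³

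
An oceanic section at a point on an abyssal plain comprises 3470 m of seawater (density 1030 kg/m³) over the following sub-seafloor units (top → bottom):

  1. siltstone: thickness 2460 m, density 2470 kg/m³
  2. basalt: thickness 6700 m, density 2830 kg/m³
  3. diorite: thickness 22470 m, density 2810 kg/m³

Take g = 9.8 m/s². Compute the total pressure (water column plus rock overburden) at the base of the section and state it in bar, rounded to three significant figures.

seawater: 1030 kg/m³ × 9.8 m/s² × 3470 m = 3.503×10^7 Pa = 350.3 bar
siltstone: 2470 kg/m³ × 9.8 m/s² × 2460 m = 5.955×10^7 Pa = 595.5 bar
basalt: 2830 kg/m³ × 9.8 m/s² × 6700 m = 1.858×10^8 Pa = 1858 bar
diorite: 2810 kg/m³ × 9.8 m/s² × 22470 m = 6.188×10^8 Pa = 6188 bar
Total = 350.3 + 595.5 + 1858 + 6188 = 8991.7 bar

8990 bar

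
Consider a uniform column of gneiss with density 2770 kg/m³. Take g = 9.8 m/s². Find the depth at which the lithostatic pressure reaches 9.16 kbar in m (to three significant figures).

h = P/(ρg) = 9.16 kbar / (2770 kg/m³ × 9.8 m/s²) = 9.160×10^8 Pa / 27146 Pa/m = 33743 m

33700 m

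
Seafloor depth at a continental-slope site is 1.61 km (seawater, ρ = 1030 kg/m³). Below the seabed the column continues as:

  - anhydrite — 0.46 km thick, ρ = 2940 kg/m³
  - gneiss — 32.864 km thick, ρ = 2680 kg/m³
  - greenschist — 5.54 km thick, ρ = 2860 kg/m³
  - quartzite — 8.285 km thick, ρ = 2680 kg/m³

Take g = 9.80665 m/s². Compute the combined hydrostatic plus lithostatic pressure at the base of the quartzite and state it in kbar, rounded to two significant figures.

seawater: 1030 kg/m³ × 9.80665 m/s² × 1610 m = 1.626×10^7 Pa = 0.1626 kbar
anhydrite: 2940 kg/m³ × 9.80665 m/s² × 460 m = 1.326×10^7 Pa = 0.1326 kbar
gneiss: 2680 kg/m³ × 9.80665 m/s² × 32864 m = 8.637×10^8 Pa = 8.637 kbar
greenschist: 2860 kg/m³ × 9.80665 m/s² × 5540 m = 1.554×10^8 Pa = 1.554 kbar
quartzite: 2680 kg/m³ × 9.80665 m/s² × 8285 m = 2.177×10^8 Pa = 2.177 kbar
Total = 0.1626 + 0.1326 + 8.637 + 1.554 + 2.177 = 12.664 kbar

13 kbar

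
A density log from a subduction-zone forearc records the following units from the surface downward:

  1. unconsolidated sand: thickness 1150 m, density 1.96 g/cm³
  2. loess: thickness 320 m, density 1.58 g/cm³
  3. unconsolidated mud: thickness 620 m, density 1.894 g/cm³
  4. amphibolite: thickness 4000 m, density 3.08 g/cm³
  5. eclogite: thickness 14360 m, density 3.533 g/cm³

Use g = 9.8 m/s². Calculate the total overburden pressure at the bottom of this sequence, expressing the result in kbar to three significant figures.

6.56 kbar

unconsolidated sand: 1960 kg/m³ × 9.8 m/s² × 1150 m = 2.209×10^7 Pa = 0.2209 kbar
loess: 1580 kg/m³ × 9.8 m/s² × 320 m = 4.955×10^6 Pa = 0.04955 kbar
unconsolidated mud: 1894 kg/m³ × 9.8 m/s² × 620 m = 1.151×10^7 Pa = 0.1151 kbar
amphibolite: 3080 kg/m³ × 9.8 m/s² × 4000 m = 1.207×10^8 Pa = 1.207 kbar
eclogite: 3533 kg/m³ × 9.8 m/s² × 14360 m = 4.972×10^8 Pa = 4.972 kbar
Total = 0.2209 + 0.04955 + 0.1151 + 1.207 + 4.972 = 6.5648 kbar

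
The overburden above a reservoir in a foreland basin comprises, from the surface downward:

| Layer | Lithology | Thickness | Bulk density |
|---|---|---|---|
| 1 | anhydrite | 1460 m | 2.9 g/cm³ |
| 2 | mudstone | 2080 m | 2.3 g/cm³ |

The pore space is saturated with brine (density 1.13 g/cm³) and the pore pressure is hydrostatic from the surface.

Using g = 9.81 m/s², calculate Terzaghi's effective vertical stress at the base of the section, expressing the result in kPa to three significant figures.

Overburden (lithostatic) stress σ_v:
anhydrite: 2900 kg/m³ × 9.81 m/s² × 1460 m = 4.154×10^7 Pa = 41.54 MPa
mudstone: 2300 kg/m³ × 9.81 m/s² × 2080 m = 4.693×10^7 Pa = 46.93 MPa
Total = 41.54 + 46.93 = 88.467 MPa
Pore pressure P_p = 1130 kg/m³ × 9.81 m/s² × 3540 m = 3.924×10^7 Pa = 39.24 MPa
Effective stress σ' = σ_v − P_p = 88.47 − 39.24 = 49.225 MPa = 49225 kPa

49200 kPa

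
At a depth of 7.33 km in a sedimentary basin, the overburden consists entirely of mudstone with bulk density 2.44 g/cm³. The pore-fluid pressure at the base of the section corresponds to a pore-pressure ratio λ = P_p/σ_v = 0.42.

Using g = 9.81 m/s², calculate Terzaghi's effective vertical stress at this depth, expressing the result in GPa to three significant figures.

0.102 GPa

Overburden (lithostatic) stress σ_v:
mudstone: 2440 kg/m³ × 9.81 m/s² × 7330 m = 1.755×10^8 Pa = 175.5 MPa
Pore pressure P_p = λ·σ_v = 0.42 × 175.5 MPa = 73.69 MPa
Effective stress σ' = σ_v − P_p = 175.5 − 73.69 = 101.76 MPa = 0.10176 GPa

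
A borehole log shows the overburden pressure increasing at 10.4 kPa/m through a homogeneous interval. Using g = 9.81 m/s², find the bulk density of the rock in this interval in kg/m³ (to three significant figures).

ρ = (dP/dz)/g = 10.4 kPa/m / 9.81 m/s² = 10400 Pa/m / 9.81 m/s² = 1060.1 kg/m³

1060 kg/m³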